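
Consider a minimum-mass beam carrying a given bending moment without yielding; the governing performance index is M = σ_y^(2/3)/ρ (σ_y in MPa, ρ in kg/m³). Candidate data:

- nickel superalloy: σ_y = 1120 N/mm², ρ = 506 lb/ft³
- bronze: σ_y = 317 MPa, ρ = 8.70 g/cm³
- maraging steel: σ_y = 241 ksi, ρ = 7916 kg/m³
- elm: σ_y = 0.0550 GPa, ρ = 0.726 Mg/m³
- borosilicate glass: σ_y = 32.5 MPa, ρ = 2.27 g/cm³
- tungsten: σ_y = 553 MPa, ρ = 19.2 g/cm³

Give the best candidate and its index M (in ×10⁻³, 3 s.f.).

elm, M = 19.9×10⁻³

Normalizing units and computing the index:
  nickel superalloy: σ_y = 1120 MPa, ρ = 8105 kg/m³
  bronze: σ_y = 317.0 MPa, ρ = 8700 kg/m³
  maraging steel: σ_y = 1662 MPa, ρ = 7916 kg/m³
  elm: σ_y = 55.00 MPa, ρ = 726.0 kg/m³
  borosilicate glass: σ_y = 32.50 MPa, ρ = 2270 kg/m³
  tungsten: σ_y = 553.0 MPa, ρ = 19200 kg/m³
  elm: M = 19.9×10⁻³
  maraging steel: M = 17.7×10⁻³
  nickel superalloy: M = 13.3×10⁻³
  bronze: M = 5.34×10⁻³
  borosilicate glass: M = 4.49×10⁻³
  tungsten: M = 3.51×10⁻³
Highest index: elm.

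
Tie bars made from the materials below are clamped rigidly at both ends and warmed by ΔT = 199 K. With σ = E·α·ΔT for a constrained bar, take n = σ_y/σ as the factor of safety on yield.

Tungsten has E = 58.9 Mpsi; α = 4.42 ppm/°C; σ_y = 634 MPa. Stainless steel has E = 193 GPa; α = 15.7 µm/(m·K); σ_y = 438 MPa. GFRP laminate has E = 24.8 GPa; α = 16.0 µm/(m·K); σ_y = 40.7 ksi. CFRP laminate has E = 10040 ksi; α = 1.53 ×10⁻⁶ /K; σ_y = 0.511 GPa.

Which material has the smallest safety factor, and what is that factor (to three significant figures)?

In consistent units (E in GPa, α in ×10⁻⁶/K, σ_y in MPa):
  tungsten: E = 406.1, α = 4.42, σ_y = 634.0 → σ = 357 MPa, n = 1.77
  stainless steel: E = 193.0, α = 15.7, σ_y = 438.0 → σ = 603 MPa, n = 0.726
  GFRP laminate: E = 24.80, α = 16.0, σ_y = 280.6 → σ = 79.0 MPa, n = 3.55
  CFRP laminate: E = 69.22, α = 1.53, σ_y = 511.0 → σ = 21.1 MPa, n = 24.2
Smallest n: stainless steel with n = 0.726.

stainless steel, n = 0.726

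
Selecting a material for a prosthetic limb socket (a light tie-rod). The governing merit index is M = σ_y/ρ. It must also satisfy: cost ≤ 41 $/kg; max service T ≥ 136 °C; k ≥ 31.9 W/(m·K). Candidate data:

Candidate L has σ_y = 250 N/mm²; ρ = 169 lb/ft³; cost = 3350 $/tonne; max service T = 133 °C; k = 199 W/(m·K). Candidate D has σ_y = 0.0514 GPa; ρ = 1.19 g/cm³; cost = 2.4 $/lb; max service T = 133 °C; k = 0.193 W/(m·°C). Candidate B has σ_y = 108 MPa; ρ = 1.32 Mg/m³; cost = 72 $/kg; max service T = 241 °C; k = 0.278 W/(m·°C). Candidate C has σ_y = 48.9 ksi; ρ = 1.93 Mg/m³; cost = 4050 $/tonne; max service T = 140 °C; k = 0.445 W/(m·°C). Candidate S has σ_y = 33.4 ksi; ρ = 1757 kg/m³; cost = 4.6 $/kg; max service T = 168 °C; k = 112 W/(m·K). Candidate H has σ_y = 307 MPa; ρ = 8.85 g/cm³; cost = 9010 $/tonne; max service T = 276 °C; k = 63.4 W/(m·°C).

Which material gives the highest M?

Screen on constraints: cost ≤ 41 $/kg; max service T ≥ 136 °C; k ≥ 31.9 W/(m·K). Survivors: candidate S, candidate H.
Normalizing units and computing the index:
  candidate S: σ_y = 230.3 MPa, ρ = 1757 kg/m³
  candidate H: σ_y = 307.0 MPa, ρ = 8850 kg/m³
  candidate S: M = 131 kN·m/kg
  candidate H: M = 34.7 kN·m/kg
The maximum is for candidate S.

candidate S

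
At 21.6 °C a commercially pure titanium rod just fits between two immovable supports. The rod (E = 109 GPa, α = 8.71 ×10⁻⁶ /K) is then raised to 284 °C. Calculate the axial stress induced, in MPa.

ΔT = 262.4 K. Constrained thermal stress σ = E·α·ΔT = 109.0×10³ MPa × 8.71×10⁻⁶ × 262.4 = 249 MPa (compressive).

249 MPa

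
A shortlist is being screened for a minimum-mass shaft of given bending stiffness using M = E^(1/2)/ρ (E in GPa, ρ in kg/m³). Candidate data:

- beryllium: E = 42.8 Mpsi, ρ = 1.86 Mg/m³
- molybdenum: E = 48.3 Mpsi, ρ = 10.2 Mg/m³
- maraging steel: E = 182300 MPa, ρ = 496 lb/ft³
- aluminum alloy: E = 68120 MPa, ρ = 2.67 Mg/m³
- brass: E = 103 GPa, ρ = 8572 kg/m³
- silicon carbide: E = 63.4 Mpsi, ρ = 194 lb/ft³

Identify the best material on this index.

Putting every candidate on a common basis:
  beryllium: E = 295.1 GPa, ρ = 1860 kg/m³
  molybdenum: E = 333.0 GPa, ρ = 10200 kg/m³
  maraging steel: E = 182.3 GPa, ρ = 7945 kg/m³
  aluminum alloy: E = 68.12 GPa, ρ = 2670 kg/m³
  brass: E = 103.0 GPa, ρ = 8572 kg/m³
  silicon carbide: E = 437.1 GPa, ρ = 3108 kg/m³
  beryllium: M = 9.24×10⁻³
  silicon carbide: M = 6.73×10⁻³
  aluminum alloy: M = 3.09×10⁻³
  molybdenum: M = 1.79×10⁻³
  maraging steel: M = 1.70×10⁻³
  brass: M = 1.18×10⁻³
The maximum is for beryllium.

beryllium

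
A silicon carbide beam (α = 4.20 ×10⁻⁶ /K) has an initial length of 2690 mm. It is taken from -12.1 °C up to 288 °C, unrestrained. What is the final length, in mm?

ΔT = 288 − (-12.1) = 300.1 K.
ΔL = α·L₀·ΔT = 4.20×10⁻⁶ × 2690 mm × 300.1 K = 3.39 mm.
L = L₀ + ΔL = 2690 + 3.39 = 2693.4 mm.

2693.4 mm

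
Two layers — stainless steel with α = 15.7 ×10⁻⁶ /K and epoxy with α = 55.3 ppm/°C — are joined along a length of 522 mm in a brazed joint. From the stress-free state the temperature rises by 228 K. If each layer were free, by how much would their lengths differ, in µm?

4710 µm

Δα = |15.7 − 55.3|×10⁻⁶/K = 39.6×10⁻⁶/K.
ΔL_mismatch = Δα·L·ΔT = 39.6×10⁻⁶ × 522.0 mm × 228.0 K = 4710 µm.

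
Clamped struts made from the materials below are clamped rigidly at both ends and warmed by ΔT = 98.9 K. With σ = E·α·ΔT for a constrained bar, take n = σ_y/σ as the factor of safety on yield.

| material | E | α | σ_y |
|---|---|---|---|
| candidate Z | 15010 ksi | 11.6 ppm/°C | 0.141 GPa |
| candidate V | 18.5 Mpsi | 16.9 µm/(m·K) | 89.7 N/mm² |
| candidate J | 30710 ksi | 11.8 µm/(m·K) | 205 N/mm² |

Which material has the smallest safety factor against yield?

Per material, after unit conversion:
  candidate Z: E = 103.5, α = 11.6, σ_y = 141.0 → σ = 119 MPa, n = 1.19
  candidate V: E = 127.6, α = 16.9, σ_y = 89.70 → σ = 213 MPa, n = 0.421
  candidate J: E = 211.7, α = 11.8, σ_y = 205.0 → σ = 247 MPa, n = 0.830
Smallest n: candidate V with n = 0.421.

candidate V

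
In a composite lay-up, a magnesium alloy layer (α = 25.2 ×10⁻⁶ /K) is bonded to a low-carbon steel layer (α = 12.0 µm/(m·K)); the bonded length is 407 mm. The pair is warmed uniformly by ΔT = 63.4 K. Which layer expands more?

α(magnesium alloy) = 25.2×10⁻⁶/K vs α(low-carbon steel) = 12.0×10⁻⁶/K.
Higher α expands more for the same ΔT: magnesium alloy.

magnesium alloy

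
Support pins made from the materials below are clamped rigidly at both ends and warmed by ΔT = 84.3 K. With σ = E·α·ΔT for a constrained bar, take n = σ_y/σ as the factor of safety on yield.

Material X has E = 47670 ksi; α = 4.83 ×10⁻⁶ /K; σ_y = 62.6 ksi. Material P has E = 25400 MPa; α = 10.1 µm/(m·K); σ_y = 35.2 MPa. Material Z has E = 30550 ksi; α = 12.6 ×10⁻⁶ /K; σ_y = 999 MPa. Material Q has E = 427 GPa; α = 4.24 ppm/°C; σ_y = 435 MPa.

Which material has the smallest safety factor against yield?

material P

With everything in SI (GPa, ×10⁻⁶/K, MPa):
  material X: E = 328.7, α = 4.83, σ_y = 431.6 → σ = 134 MPa, n = 3.23
  material P: E = 25.40, α = 10.1, σ_y = 35.20 → σ = 21.6 MPa, n = 1.63
  material Z: E = 210.6, α = 12.6, σ_y = 999.0 → σ = 224 MPa, n = 4.47
  material Q: E = 427.0, α = 4.24, σ_y = 435.0 → σ = 153 MPa, n = 2.85
Smallest n: material P with n = 1.63.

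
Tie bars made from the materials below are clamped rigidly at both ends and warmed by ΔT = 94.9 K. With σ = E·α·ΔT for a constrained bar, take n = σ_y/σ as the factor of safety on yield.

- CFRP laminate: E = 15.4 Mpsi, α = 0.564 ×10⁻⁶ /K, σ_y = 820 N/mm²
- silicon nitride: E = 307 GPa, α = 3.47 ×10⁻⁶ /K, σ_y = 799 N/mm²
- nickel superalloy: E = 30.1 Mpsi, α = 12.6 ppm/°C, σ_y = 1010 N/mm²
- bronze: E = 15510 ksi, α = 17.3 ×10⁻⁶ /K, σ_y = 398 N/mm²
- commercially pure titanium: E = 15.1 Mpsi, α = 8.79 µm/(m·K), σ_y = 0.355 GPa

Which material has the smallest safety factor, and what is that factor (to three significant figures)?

bronze, n = 2.27

In consistent units (E in GPa, α in ×10⁻⁶/K, σ_y in MPa):
  CFRP laminate: E = 106.2, α = 0.564, σ_y = 820.0 → σ = 5.68 MPa, n = 144
  silicon nitride: E = 307.0, α = 3.47, σ_y = 799.0 → σ = 101 MPa, n = 7.90
  nickel superalloy: E = 207.5, α = 12.6, σ_y = 1010 → σ = 248 MPa, n = 4.07
  bronze: E = 106.9, α = 17.3, σ_y = 398.0 → σ = 176 MPa, n = 2.27
  commercially pure titanium: E = 104.1, α = 8.79, σ_y = 355.0 → σ = 86.8 MPa, n = 4.09
The minimum is bronze at n = 2.27.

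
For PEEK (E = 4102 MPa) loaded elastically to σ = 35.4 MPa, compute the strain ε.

E = 4102 MPa = 4.102 GPa = 4102 MPa.
ε = σ/E = 35.4 / 4102 = 8.63×10⁻³.

8.63×10⁻³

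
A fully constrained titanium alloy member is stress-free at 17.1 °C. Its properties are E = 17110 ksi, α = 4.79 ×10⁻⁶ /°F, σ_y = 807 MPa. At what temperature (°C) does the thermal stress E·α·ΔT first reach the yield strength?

811 °C

E = 17110 ksi = 118.0 GPa.
α = 4.79×10⁻⁶/°F × 9/5 = 8.62×10⁻⁶/K.
E·α·ΔT = 807.0 MPa ⇒ ΔT = 807.0 / (118.0×10³ × 8.62×10⁻⁶) = 793.4 K.
T = 17.1 + 793.4 = 810.5 °C.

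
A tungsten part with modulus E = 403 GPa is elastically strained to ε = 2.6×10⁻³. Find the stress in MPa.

1050 MPa

σ = E·ε = 403000 MPa × 2.6×10⁻³ = 1050 MPa.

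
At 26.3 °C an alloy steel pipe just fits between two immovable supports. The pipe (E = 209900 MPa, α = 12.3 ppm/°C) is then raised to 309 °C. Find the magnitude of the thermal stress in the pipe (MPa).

E = 209900 MPa = 209.9 GPa.
ΔT = 282.7 K. Constrained thermal stress σ = E·α·ΔT = 209.9×10³ MPa × 12.3×10⁻⁶ × 282.7 = 730 MPa (compressive).

730 MPa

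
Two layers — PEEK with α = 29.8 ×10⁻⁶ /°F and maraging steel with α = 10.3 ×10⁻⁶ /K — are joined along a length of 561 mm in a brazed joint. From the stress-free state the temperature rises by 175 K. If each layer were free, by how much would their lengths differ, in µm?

PEEK: α = 29.8×10⁻⁶/°F × 9/5 = 53.6×10⁻⁶/K.
Δα = |53.6 − 10.3|×10⁻⁶/K = 43.3×10⁻⁶/K.
ΔL_mismatch = Δα·L·ΔT = 43.3×10⁻⁶ × 561.0 mm × 175.0 K = 4250 µm.

4250 µm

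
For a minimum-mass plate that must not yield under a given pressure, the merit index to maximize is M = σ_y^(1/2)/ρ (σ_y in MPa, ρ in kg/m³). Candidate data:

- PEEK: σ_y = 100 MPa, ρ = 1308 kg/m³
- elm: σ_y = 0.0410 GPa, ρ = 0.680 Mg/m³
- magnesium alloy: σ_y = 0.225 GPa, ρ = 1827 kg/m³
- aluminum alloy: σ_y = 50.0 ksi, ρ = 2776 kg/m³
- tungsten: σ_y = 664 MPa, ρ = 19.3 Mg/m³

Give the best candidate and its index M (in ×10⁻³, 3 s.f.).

elm, M = 9.42×10⁻³

After converting to SI:
  PEEK: σ_y = 100.0 MPa, ρ = 1308 kg/m³
  elm: σ_y = 41.00 MPa, ρ = 680.0 kg/m³
  magnesium alloy: σ_y = 225.0 MPa, ρ = 1827 kg/m³
  aluminum alloy: σ_y = 344.7 MPa, ρ = 2776 kg/m³
  tungsten: σ_y = 664.0 MPa, ρ = 19300 kg/m³
  elm: M = 9.42×10⁻³
  magnesium alloy: M = 8.21×10⁻³
  PEEK: M = 7.65×10⁻³
  aluminum alloy: M = 6.69×10⁻³
  tungsten: M = 1.34×10⁻³
The maximum is for elm.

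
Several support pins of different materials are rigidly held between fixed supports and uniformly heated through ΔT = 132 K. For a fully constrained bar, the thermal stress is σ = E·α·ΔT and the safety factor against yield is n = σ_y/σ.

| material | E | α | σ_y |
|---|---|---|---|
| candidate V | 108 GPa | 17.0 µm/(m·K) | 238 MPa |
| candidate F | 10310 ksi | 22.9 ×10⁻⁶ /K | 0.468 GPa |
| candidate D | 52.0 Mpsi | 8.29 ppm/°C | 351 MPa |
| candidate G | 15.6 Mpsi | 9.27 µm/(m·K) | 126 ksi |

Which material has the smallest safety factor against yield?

In consistent units (E in GPa, α in ×10⁻⁶/K, σ_y in MPa):
  candidate V: E = 108.0, α = 17.0, σ_y = 238.0 → σ = 242 MPa, n = 0.982
  candidate F: E = 71.08, α = 22.9, σ_y = 468.0 → σ = 215 MPa, n = 2.18
  candidate D: E = 358.5, α = 8.29, σ_y = 351.0 → σ = 392 MPa, n = 0.895
  candidate G: E = 107.6, α = 9.27, σ_y = 868.7 → σ = 132 MPa, n = 6.60
Candidate D has the lowest safety factor, n = 0.895.

candidate D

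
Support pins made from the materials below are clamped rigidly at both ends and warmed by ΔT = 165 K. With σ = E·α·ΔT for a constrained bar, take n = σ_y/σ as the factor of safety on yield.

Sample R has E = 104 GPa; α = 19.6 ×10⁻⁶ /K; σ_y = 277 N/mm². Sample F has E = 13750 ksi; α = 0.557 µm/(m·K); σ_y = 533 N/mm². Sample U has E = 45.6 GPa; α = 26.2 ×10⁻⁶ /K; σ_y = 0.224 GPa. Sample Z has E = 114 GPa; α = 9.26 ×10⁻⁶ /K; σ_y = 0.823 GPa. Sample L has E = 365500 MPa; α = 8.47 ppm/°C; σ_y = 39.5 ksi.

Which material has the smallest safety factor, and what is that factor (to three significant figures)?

Per material, after unit conversion:
  sample R: E = 104.0, α = 19.6, σ_y = 277.0 → σ = 336 MPa, n = 0.824
  sample F: E = 94.80, α = 0.557, σ_y = 533.0 → σ = 8.71 MPa, n = 61.2
  sample U: E = 45.60, α = 26.2, σ_y = 224.0 → σ = 197 MPa, n = 1.14
  sample Z: E = 114.0, α = 9.26, σ_y = 823.0 → σ = 174 MPa, n = 4.72
  sample L: E = 365.5, α = 8.47, σ_y = 272.3 → σ = 511 MPa, n = 0.533
The minimum is sample L at n = 0.533.

sample L, n = 0.533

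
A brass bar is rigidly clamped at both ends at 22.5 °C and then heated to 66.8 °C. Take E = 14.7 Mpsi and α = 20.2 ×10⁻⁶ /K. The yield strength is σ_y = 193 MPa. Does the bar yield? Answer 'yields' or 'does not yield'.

does not yield

E = 14.7 Mpsi = 101.4 GPa.
ΔT = 44.30 K. Constrained thermal stress σ = E·α·ΔT = 101.4×10³ MPa × 20.2×10⁻⁶ × 44.30 = 90.7 MPa (compressive).
Compare to σ_y = 193 MPa: σ < σ_y, so it does not yield.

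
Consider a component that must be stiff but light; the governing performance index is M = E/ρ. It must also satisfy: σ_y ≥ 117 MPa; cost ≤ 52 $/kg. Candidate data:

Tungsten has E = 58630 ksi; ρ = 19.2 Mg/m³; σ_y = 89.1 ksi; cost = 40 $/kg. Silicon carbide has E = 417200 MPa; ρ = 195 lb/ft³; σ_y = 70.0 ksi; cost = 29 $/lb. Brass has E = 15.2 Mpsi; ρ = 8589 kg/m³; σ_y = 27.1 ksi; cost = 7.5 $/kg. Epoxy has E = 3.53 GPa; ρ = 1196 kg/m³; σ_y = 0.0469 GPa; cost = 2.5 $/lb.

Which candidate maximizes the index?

tungsten

Screen on constraints: σ_y ≥ 117 MPa; cost ≤ 52 $/kg. Survivors: tungsten, brass.
Convert each candidate to consistent units, then evaluate M:
  tungsten: E = 404.2 GPa, ρ = 19200 kg/m³
  brass: E = 104.8 GPa, ρ = 8589 kg/m³
  tungsten: M = 21.1 MN·m/kg
  brass: M = 12.2 MN·m/kg
The maximum is for tungsten.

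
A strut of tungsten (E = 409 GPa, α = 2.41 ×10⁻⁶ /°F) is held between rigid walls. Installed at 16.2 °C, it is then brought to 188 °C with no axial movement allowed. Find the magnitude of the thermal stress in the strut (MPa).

305 MPa

α = 2.41×10⁻⁶/°F × 9/5 = 4.34×10⁻⁶/K.
ΔT = 171.8 K. Constrained thermal stress σ = E·α·ΔT = 409.0×10³ MPa × 4.34×10⁻⁶ × 171.8 = 305 MPa (compressive).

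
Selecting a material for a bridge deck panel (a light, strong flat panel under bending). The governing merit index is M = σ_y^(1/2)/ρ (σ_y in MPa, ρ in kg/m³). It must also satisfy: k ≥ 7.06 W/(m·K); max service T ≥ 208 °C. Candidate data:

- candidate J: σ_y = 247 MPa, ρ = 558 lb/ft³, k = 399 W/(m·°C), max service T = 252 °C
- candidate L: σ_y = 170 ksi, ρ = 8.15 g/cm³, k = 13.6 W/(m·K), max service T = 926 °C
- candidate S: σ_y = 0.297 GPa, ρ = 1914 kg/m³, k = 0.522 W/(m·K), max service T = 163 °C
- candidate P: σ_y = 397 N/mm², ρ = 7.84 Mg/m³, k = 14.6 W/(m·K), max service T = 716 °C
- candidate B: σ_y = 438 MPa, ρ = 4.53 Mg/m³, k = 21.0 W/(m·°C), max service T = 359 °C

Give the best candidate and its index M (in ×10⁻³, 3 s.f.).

Screen on constraints: k ≥ 7.06 W/(m·K); max service T ≥ 208 °C. Survivors: candidate J, candidate L, candidate P, candidate B.
Putting every candidate on a common basis:
  candidate J: σ_y = 247.0 MPa, ρ = 8938 kg/m³
  candidate L: σ_y = 1172 MPa, ρ = 8150 kg/m³
  candidate P: σ_y = 397.0 MPa, ρ = 7840 kg/m³
  candidate B: σ_y = 438.0 MPa, ρ = 4530 kg/m³
  candidate B: M = 4.62×10⁻³
  candidate L: M = 4.20×10⁻³
  candidate P: M = 2.54×10⁻³
  candidate J: M = 1.76×10⁻³
The maximum is for candidate B.

candidate B, M = 4.62×10⁻³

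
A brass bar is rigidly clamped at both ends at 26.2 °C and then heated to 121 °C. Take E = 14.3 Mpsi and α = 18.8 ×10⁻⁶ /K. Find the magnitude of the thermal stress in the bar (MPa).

E = 14.3 Mpsi = 98.60 GPa.
ΔT = 94.80 K. Constrained thermal stress σ = E·α·ΔT = 98.60×10³ MPa × 18.8×10⁻⁶ × 94.80 = 176 MPa (compressive).

176 MPa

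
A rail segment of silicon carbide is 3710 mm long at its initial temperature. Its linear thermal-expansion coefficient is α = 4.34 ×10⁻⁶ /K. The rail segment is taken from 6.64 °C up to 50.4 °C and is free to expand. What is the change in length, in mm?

0.705 mm

ΔT = 50.4 − 6.64 = 43.76 K.
ΔL = α·L₀·ΔT = 4.34×10⁻⁶ × 3710 mm × 43.76 K = 0.705 mm.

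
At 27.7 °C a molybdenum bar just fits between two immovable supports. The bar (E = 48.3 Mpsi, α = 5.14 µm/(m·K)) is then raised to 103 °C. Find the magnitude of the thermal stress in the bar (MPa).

E = 48.3 Mpsi = 333.0 GPa.
ΔT = 75.30 K. Constrained thermal stress σ = E·α·ΔT = 333.0×10³ MPa × 5.14×10⁻⁶ × 75.30 = 129 MPa (compressive).

129 MPa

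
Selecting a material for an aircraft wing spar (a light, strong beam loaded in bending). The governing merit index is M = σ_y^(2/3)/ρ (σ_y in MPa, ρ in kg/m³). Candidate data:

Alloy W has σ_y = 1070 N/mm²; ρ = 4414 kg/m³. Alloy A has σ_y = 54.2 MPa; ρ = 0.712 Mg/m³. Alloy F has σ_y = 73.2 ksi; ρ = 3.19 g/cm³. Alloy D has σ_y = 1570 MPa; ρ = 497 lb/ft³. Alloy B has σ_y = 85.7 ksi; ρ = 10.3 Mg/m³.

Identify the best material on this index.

alloy W

Putting every candidate on a common basis:
  alloy W: σ_y = 1070 MPa, ρ = 4414 kg/m³
  alloy A: σ_y = 54.20 MPa, ρ = 712.0 kg/m³
  alloy F: σ_y = 504.7 MPa, ρ = 3190 kg/m³
  alloy D: σ_y = 1570 MPa, ρ = 7961 kg/m³
  alloy B: σ_y = 590.9 MPa, ρ = 10300 kg/m³
  alloy W: M = 23.7×10⁻³
  alloy A: M = 20.1×10⁻³
  alloy F: M = 19.9×10⁻³
  alloy D: M = 17.0×10⁻³
  alloy B: M = 6.84×10⁻³
Alloy W has the largest M.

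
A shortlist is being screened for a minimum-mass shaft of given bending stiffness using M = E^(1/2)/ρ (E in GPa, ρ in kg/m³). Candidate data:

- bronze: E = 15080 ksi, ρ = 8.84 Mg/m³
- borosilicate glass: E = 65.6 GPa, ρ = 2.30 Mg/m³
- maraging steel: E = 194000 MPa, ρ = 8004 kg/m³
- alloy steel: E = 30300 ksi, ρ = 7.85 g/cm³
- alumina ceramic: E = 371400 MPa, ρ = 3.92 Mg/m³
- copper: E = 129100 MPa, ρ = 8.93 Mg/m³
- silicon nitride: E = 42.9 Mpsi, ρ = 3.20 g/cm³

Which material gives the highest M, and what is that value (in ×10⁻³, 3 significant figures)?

Putting every candidate on a common basis:
  bronze: E = 104.0 GPa, ρ = 8840 kg/m³
  borosilicate glass: E = 65.60 GPa, ρ = 2300 kg/m³
  maraging steel: E = 194.0 GPa, ρ = 8004 kg/m³
  alloy steel: E = 208.9 GPa, ρ = 7850 kg/m³
  alumina ceramic: E = 371.4 GPa, ρ = 3920 kg/m³
  copper: E = 129.1 GPa, ρ = 8930 kg/m³
  silicon nitride: E = 295.8 GPa, ρ = 3200 kg/m³
  silicon nitride: M = 5.37×10⁻³
  alumina ceramic: M = 4.92×10⁻³
  borosilicate glass: M = 3.52×10⁻³
  alloy steel: M = 1.84×10⁻³
  maraging steel: M = 1.74×10⁻³
  copper: M = 1.27×10⁻³
  bronze: M = 1.15×10⁻³
Silicon nitride ranks first.

silicon nitride, M = 5.37×10⁻³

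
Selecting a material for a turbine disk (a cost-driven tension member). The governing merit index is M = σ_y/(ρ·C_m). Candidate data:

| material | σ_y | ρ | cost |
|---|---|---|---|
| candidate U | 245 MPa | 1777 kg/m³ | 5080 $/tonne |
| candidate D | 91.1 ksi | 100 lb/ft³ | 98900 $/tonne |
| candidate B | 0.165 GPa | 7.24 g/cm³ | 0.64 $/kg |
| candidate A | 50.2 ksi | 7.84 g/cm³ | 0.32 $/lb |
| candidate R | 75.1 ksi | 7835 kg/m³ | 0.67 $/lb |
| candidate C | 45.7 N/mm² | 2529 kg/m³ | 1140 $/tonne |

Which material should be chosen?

Normalizing units and computing the index:
  candidate U: σ_y = 245.0 MPa, ρ = 1777 kg/m³, cost = 5.080 $/kg
  candidate D: σ_y = 628.1 MPa, ρ = 1602 kg/m³, cost = 98.90 $/kg
  candidate B: σ_y = 165.0 MPa, ρ = 7240 kg/m³, cost = 0.6400 $/kg
  candidate A: σ_y = 346.1 MPa, ρ = 7840 kg/m³, cost = 0.7055 $/kg
  candidate R: σ_y = 517.8 MPa, ρ = 7835 kg/m³, cost = 1.477 $/kg
  candidate C: σ_y = 45.70 MPa, ρ = 2529 kg/m³, cost = 1.140 $/kg
  candidate A: M = 62.6 kN·m per $
  candidate R: M = 44.7 kN·m per $
  candidate B: M = 35.6 kN·m per $
  candidate U: M = 27.1 kN·m per $
  candidate C: M = 15.9 kN·m per $
  candidate D: M = 3.96 kN·m per $
The maximum is for candidate A.

candidate A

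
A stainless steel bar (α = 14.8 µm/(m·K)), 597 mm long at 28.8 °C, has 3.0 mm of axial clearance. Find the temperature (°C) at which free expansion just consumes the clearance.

368 °C

α·L₀·ΔT = 3.0 mm ⇒ ΔT = 3.0 / (14.8×10⁻⁶ × 597.0) = 339.5 K.
T = 28.8 + 339.5 = 368.3 °C.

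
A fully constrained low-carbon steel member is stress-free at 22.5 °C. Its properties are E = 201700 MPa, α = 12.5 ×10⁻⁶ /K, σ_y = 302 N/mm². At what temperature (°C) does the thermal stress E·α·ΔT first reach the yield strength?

142 °C

E = 201700 MPa = 201.7 GPa.
σ_y = 302 N/mm² = 302.0 MPa.
E·α·ΔT = 302.0 MPa ⇒ ΔT = 302.0 / (201.7×10³ × 12.5×10⁻⁶) = 119.8 K.
T = 22.5 + 119.8 = 142.3 °C.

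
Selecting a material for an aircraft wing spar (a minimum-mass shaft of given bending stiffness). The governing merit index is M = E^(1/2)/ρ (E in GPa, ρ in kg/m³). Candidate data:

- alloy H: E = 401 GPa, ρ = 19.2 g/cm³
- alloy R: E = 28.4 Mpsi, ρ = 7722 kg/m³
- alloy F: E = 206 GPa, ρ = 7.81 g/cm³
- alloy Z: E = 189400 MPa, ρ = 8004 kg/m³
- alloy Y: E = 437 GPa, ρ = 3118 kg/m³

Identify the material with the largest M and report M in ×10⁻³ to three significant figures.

Normalizing units and computing the index:
  alloy H: E = 401.0 GPa, ρ = 19200 kg/m³
  alloy R: E = 195.8 GPa, ρ = 7722 kg/m³
  alloy F: E = 206.0 GPa, ρ = 7810 kg/m³
  alloy Z: E = 189.4 GPa, ρ = 8004 kg/m³
  alloy Y: E = 437.0 GPa, ρ = 3118 kg/m³
  alloy Y: M = 6.70×10⁻³
  alloy F: M = 1.84×10⁻³
  alloy R: M = 1.81×10⁻³
  alloy Z: M = 1.72×10⁻³
  alloy H: M = 1.04×10⁻³
Alloy Y ranks first.

alloy Y, M = 6.70×10⁻³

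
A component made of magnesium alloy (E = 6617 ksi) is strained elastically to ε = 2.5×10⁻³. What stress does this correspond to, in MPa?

E = 6617 ksi = 45.62 GPa.
σ = E·ε = 45620 MPa × 2.5×10⁻³ = 114 MPa.

114 MPa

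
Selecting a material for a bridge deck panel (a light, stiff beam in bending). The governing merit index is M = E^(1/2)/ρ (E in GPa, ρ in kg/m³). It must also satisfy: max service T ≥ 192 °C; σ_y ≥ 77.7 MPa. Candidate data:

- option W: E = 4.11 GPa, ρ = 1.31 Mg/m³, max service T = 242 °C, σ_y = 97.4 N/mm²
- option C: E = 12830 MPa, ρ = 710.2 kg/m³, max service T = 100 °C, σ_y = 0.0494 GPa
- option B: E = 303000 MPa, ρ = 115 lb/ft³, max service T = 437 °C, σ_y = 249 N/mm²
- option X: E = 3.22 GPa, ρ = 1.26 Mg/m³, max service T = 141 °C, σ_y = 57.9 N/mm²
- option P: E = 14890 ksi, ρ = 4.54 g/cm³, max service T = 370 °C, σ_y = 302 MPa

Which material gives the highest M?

option B

Screen on constraints: max service T ≥ 192 °C; σ_y ≥ 77.7 MPa. Survivors: option W, option B, option P.
Putting every candidate on a common basis:
  option W: E = 4.110 GPa, ρ = 1310 kg/m³
  option B: E = 303.0 GPa, ρ = 1842 kg/m³
  option P: E = 102.7 GPa, ρ = 4540 kg/m³
  option B: M = 9.45×10⁻³
  option P: M = 2.23×10⁻³
  option W: M = 1.55×10⁻³
Option B ranks first.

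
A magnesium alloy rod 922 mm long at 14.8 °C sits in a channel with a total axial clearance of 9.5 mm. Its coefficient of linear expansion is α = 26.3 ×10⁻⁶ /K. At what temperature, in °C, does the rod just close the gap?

α·L₀·ΔT = 9.5 mm ⇒ ΔT = 9.5 / (26.3×10⁻⁶ × 922.0) = 391.8 K.
T = 14.8 + 391.8 = 406.6 °C.

407 °C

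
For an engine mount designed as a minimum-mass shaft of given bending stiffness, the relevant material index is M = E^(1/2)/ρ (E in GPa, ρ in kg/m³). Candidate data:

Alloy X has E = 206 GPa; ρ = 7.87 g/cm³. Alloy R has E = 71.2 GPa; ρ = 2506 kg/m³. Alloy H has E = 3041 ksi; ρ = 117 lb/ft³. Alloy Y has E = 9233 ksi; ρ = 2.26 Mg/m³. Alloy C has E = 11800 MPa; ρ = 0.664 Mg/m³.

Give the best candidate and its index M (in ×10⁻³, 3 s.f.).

alloy C, M = 5.17×10⁻³

After converting to SI:
  alloy X: E = 206.0 GPa, ρ = 7870 kg/m³
  alloy R: E = 71.20 GPa, ρ = 2506 kg/m³
  alloy H: E = 20.97 GPa, ρ = 1874 kg/m³
  alloy Y: E = 63.66 GPa, ρ = 2260 kg/m³
  alloy C: E = 11.80 GPa, ρ = 664.0 kg/m³
  alloy C: M = 5.17×10⁻³
  alloy Y: M = 3.53×10⁻³
  alloy R: M = 3.37×10⁻³
  alloy H: M = 2.44×10⁻³
  alloy X: M = 1.82×10⁻³
The maximum is for alloy C.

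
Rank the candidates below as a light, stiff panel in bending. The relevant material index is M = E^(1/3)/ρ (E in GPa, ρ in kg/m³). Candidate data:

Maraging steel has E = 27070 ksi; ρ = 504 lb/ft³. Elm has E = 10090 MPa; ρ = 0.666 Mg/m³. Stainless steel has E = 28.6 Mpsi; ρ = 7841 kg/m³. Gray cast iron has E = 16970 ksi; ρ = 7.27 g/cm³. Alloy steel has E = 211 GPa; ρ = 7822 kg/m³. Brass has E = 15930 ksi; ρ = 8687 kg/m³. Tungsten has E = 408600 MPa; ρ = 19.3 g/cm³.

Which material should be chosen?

elm

Convert each candidate to consistent units, then evaluate M:
  maraging steel: E = 186.6 GPa, ρ = 8073 kg/m³
  elm: E = 10.09 GPa, ρ = 666.0 kg/m³
  stainless steel: E = 197.2 GPa, ρ = 7841 kg/m³
  gray cast iron: E = 117.0 GPa, ρ = 7270 kg/m³
  alloy steel: E = 211.0 GPa, ρ = 7822 kg/m³
  brass: E = 109.8 GPa, ρ = 8687 kg/m³
  tungsten: E = 408.6 GPa, ρ = 19300 kg/m³
  elm: M = 3.24×10⁻³
  alloy steel: M = 0.761×10⁻³
  stainless steel: M = 0.742×10⁻³
  maraging steel: M = 0.708×10⁻³
  gray cast iron: M = 0.673×10⁻³
  brass: M = 0.551×10⁻³
  tungsten: M = 0.384×10⁻³
Elm has the largest M.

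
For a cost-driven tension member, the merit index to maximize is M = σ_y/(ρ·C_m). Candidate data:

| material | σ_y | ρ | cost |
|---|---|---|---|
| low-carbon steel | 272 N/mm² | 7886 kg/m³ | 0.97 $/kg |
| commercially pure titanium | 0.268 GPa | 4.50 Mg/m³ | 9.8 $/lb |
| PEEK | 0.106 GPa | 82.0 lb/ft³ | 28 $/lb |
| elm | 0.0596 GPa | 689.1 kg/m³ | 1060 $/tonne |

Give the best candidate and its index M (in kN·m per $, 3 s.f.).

Convert each candidate to consistent units, then evaluate M:
  low-carbon steel: σ_y = 272.0 MPa, ρ = 7886 kg/m³, cost = 0.9700 $/kg
  commercially pure titanium: σ_y = 268.0 MPa, ρ = 4500 kg/m³, cost = 21.60 $/kg
  PEEK: σ_y = 106.0 MPa, ρ = 1314 kg/m³, cost = 61.73 $/kg
  elm: σ_y = 59.60 MPa, ρ = 689.1 kg/m³, cost = 1.060 $/kg
  elm: M = 81.6 kN·m per $
  low-carbon steel: M = 35.6 kN·m per $
  commercially pure titanium: M = 2.76 kN·m per $
  PEEK: M = 1.31 kN·m per $
The maximum is for elm.

elm, M = 81.6 kN·m per $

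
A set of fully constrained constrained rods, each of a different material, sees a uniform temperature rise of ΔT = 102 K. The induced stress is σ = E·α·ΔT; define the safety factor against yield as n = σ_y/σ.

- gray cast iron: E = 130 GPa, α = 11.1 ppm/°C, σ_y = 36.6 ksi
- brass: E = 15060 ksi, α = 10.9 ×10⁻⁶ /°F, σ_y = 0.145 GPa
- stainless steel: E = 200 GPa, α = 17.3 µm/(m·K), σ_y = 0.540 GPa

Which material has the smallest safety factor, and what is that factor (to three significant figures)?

brass, n = 0.698

In consistent units (E in GPa, α in ×10⁻⁶/K, σ_y in MPa):
  gray cast iron: E = 130.0, α = 11.1, σ_y = 252.3 → σ = 147 MPa, n = 1.71
  brass: E = 103.8, α = 19.6, σ_y = 145.0 → σ = 208 MPa, n = 0.698
  stainless steel: E = 200.0, α = 17.3, σ_y = 540.0 → σ = 353 MPa, n = 1.53
Smallest n: brass with n = 0.698.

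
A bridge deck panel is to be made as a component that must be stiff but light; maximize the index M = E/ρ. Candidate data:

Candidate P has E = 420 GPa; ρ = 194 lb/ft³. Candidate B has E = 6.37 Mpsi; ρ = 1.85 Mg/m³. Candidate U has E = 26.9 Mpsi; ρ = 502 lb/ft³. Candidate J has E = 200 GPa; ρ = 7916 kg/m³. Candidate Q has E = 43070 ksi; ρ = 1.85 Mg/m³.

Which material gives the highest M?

Putting every candidate on a common basis:
  candidate P: E = 420.0 GPa, ρ = 3108 kg/m³
  candidate B: E = 43.92 GPa, ρ = 1850 kg/m³
  candidate U: E = 185.5 GPa, ρ = 8041 kg/m³
  candidate J: E = 200.0 GPa, ρ = 7916 kg/m³
  candidate Q: E = 297.0 GPa, ρ = 1850 kg/m³
  candidate Q: M = 161 MN·m/kg
  candidate P: M = 135 MN·m/kg
  candidate J: M = 25.3 MN·m/kg
  candidate B: M = 23.7 MN·m/kg
  candidate U: M = 23.1 MN·m/kg
Highest index: candidate Q.

candidate Q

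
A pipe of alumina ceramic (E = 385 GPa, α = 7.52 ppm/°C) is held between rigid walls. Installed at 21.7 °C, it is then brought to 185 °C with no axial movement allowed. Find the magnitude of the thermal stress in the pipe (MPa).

ΔT = 163.3 K. Constrained thermal stress σ = E·α·ΔT = 385.0×10³ MPa × 7.52×10⁻⁶ × 163.3 = 473 MPa (compressive).

473 MPa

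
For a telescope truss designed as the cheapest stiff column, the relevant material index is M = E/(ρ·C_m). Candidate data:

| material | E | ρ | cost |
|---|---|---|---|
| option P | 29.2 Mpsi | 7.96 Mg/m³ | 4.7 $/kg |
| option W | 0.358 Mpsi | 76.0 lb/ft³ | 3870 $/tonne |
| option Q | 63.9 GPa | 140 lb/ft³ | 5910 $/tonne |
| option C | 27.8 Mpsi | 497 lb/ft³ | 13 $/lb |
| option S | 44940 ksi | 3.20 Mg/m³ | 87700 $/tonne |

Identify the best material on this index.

In SI units:
  option P: E = 201.3 GPa, ρ = 7960 kg/m³, cost = 4.700 $/kg
  option W: E = 2.468 GPa, ρ = 1217 kg/m³, cost = 3.870 $/kg
  option Q: E = 63.90 GPa, ρ = 2243 kg/m³, cost = 5.910 $/kg
  option C: E = 191.7 GPa, ρ = 7961 kg/m³, cost = 28.66 $/kg
  option S: E = 309.9 GPa, ρ = 3200 kg/m³, cost = 87.70 $/kg
  option P: M = 5.38 MN·m per $
  option Q: M = 4.82 MN·m per $
  option S: M = 1.10 MN·m per $
  option C: M = 0.840 MN·m per $
  option W: M = 0.524 MN·m per $
The maximum is for option P.

option P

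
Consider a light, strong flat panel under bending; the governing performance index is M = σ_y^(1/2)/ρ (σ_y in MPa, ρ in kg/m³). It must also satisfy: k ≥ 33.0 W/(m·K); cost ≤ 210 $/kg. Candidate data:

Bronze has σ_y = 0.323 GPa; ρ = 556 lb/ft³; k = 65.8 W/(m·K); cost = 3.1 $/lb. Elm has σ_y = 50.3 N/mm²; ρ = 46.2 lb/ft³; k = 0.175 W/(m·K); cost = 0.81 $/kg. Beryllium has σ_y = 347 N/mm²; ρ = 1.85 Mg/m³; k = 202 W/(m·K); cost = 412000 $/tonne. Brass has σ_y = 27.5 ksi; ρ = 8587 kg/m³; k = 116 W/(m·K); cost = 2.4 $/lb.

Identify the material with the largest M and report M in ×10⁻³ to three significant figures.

Screen on constraints: k ≥ 33.0 W/(m·K); cost ≤ 210 $/kg. Survivors: bronze, brass.
Normalizing units and computing the index:
  bronze: σ_y = 323.0 MPa, ρ = 8906 kg/m³
  brass: σ_y = 189.6 MPa, ρ = 8587 kg/m³
  bronze: M = 2.02×10⁻³
  brass: M = 1.60×10⁻³
The maximum is for bronze.

bronze, M = 2.02×10⁻³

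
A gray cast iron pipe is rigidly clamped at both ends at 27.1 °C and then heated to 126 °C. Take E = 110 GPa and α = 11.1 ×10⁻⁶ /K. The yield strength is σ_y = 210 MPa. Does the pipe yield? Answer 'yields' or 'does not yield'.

ΔT = 98.90 K. Constrained thermal stress σ = E·α·ΔT = 110.0×10³ MPa × 11.1×10⁻⁶ × 98.90 = 121 MPa (compressive).
Compare to σ_y = 210 MPa: σ < σ_y, so it does not yield.

does not yield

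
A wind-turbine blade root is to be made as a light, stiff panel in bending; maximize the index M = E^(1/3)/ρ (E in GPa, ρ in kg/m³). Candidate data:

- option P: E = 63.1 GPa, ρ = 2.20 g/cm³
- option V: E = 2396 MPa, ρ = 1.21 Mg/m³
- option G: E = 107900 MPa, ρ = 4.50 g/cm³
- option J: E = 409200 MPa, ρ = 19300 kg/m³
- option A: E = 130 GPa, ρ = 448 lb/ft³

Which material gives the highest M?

Normalizing units and computing the index:
  option P: E = 63.10 GPa, ρ = 2200 kg/m³
  option V: E = 2.396 GPa, ρ = 1210 kg/m³
  option G: E = 107.9 GPa, ρ = 4500 kg/m³
  option J: E = 409.2 GPa, ρ = 19300 kg/m³
  option A: E = 130.0 GPa, ρ = 7176 kg/m³
  option P: M = 1.81×10⁻³
  option V: M = 1.11×10⁻³
  option G: M = 1.06×10⁻³
  option A: M = 0.706×10⁻³
  option J: M = 0.385×10⁻³
Option P ranks first.

option P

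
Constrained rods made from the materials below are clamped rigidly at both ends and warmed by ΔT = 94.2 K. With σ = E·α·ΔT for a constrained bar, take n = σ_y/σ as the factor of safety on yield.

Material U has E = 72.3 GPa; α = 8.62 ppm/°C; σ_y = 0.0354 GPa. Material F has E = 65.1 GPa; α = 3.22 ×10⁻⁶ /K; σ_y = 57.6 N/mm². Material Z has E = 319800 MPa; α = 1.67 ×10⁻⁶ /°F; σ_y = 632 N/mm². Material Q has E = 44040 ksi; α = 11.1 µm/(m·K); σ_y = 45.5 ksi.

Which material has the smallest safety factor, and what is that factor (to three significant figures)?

With everything in SI (GPa, ×10⁻⁶/K, MPa):
  material U: E = 72.30, α = 8.62, σ_y = 35.40 → σ = 58.7 MPa, n = 0.603
  material F: E = 65.10, α = 3.22, σ_y = 57.60 → σ = 19.7 MPa, n = 2.92
  material Z: E = 319.8, α = 3.01, σ_y = 632.0 → σ = 90.6 MPa, n = 6.98
  material Q: E = 303.6, α = 11.1, σ_y = 313.7 → σ = 317 MPa, n = 0.988
Material U has the lowest safety factor, n = 0.603.

material U, n = 0.603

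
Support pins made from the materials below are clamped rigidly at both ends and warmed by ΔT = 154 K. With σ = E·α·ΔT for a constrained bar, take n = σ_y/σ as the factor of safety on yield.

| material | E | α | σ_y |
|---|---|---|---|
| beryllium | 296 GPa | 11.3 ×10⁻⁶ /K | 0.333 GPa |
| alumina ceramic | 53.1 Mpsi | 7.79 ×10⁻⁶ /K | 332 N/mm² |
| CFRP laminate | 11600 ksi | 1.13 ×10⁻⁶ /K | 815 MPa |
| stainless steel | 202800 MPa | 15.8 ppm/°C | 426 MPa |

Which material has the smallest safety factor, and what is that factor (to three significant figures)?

beryllium, n = 0.646

Per material, after unit conversion:
  beryllium: E = 296.0, α = 11.3, σ_y = 333.0 → σ = 515 MPa, n = 0.646
  alumina ceramic: E = 366.1, α = 7.79, σ_y = 332.0 → σ = 439 MPa, n = 0.756
  CFRP laminate: E = 79.98, α = 1.13, σ_y = 815.0 → σ = 13.9 MPa, n = 58.6
  stainless steel: E = 202.8, α = 15.8, σ_y = 426.0 → σ = 493 MPa, n = 0.863
Smallest n: beryllium with n = 0.646.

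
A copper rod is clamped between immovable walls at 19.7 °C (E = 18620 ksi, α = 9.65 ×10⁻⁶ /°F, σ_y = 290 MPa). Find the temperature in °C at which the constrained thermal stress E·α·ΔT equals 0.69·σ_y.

109 °C

E = 18620 ksi = 128.4 GPa.
α = 9.65×10⁻⁶/°F × 9/5 = 17.4×10⁻⁶/K.
E·α·ΔT = 200.1 MPa ⇒ ΔT = 200.1 / (128.4×10³ × 17.4×10⁻⁶) = 89.73 K.
T = 19.7 + 89.73 = 109.4 °C.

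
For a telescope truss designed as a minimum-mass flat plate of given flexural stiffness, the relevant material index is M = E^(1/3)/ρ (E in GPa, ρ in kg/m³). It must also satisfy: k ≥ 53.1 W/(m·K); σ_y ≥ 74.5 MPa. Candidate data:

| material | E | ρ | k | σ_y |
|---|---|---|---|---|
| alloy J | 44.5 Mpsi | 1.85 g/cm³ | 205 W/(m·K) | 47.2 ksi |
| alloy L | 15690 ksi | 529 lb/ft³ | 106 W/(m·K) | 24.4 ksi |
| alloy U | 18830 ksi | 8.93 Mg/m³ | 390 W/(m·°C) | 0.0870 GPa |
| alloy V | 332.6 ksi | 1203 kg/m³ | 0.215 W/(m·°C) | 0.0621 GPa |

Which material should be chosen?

alloy J

Screen on constraints: k ≥ 53.1 W/(m·K); σ_y ≥ 74.5 MPa. Survivors: alloy J, alloy L, alloy U.
Putting every candidate on a common basis:
  alloy J: E = 306.8 GPa, ρ = 1850 kg/m³
  alloy L: E = 108.2 GPa, ρ = 8474 kg/m³
  alloy U: E = 129.8 GPa, ρ = 8930 kg/m³
  alloy J: M = 3.65×10⁻³
  alloy U: M = 0.567×10⁻³
  alloy L: M = 0.562×10⁻³
Alloy J ranks first.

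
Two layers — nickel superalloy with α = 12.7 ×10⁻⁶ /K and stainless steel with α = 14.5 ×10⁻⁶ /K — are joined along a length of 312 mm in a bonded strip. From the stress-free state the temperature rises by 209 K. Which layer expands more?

stainless steel

α(nickel superalloy) = 12.7×10⁻⁶/K vs α(stainless steel) = 14.5×10⁻⁶/K.
Higher α expands more for the same ΔT: stainless steel.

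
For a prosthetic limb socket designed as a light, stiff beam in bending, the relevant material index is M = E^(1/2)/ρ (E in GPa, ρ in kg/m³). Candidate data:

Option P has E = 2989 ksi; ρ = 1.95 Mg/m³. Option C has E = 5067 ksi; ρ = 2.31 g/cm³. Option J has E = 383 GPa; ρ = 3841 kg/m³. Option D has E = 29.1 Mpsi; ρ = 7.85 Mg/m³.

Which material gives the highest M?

In SI units:
  option P: E = 20.61 GPa, ρ = 1950 kg/m³
  option C: E = 34.94 GPa, ρ = 2310 kg/m³
  option J: E = 383.0 GPa, ρ = 3841 kg/m³
  option D: E = 200.6 GPa, ρ = 7850 kg/m³
  option J: M = 5.10×10⁻³
  option C: M = 2.56×10⁻³
  option P: M = 2.33×10⁻³
  option D: M = 1.80×10⁻³
Option J ranks first.

option J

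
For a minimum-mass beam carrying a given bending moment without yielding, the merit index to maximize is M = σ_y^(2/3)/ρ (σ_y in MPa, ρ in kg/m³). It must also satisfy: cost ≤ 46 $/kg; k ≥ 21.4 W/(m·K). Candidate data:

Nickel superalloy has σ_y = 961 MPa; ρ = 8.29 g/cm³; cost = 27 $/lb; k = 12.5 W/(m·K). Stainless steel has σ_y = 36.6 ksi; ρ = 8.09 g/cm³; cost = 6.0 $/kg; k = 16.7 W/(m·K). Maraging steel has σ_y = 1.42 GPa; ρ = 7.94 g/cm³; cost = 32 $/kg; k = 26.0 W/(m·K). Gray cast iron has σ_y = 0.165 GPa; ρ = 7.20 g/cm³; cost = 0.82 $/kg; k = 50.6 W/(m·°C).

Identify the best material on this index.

Screen on constraints: cost ≤ 46 $/kg; k ≥ 21.4 W/(m·K). Survivors: maraging steel, gray cast iron.
After converting to SI:
  maraging steel: σ_y = 1420 MPa, ρ = 7940 kg/m³
  gray cast iron: σ_y = 165.0 MPa, ρ = 7200 kg/m³
  maraging steel: M = 15.9×10⁻³
  gray cast iron: M = 4.18×10⁻³
Highest index: maraging steel.

maraging steel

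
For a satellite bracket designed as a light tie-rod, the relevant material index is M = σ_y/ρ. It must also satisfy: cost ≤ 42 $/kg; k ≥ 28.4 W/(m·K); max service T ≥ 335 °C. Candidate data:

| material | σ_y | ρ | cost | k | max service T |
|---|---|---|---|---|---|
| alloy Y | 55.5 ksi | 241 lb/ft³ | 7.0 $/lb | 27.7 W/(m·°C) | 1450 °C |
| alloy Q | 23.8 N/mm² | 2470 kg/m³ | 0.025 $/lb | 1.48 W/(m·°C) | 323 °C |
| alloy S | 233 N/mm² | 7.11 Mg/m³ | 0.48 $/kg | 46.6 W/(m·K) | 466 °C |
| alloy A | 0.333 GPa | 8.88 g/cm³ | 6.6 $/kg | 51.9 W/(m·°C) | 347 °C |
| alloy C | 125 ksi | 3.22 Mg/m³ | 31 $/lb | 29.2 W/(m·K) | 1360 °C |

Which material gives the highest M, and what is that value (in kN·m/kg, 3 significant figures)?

Screen on constraints: cost ≤ 42 $/kg; k ≥ 28.4 W/(m·K); max service T ≥ 335 °C. Survivors: alloy S, alloy A.
In SI units:
  alloy S: σ_y = 233.0 MPa, ρ = 7110 kg/m³
  alloy A: σ_y = 333.0 MPa, ρ = 8880 kg/m³
  alloy A: M = 37.5 kN·m/kg
  alloy S: M = 32.8 kN·m/kg
The maximum is for alloy A.

alloy A, M = 37.5 kN·m/kg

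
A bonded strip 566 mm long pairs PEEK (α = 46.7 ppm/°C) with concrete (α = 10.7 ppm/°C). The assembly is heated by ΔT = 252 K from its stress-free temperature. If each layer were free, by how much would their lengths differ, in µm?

Δα = |46.7 − 10.7|×10⁻⁶/K = 36.0×10⁻⁶/K.
ΔL_mismatch = Δα·L·ΔT = 36.0×10⁻⁶ × 566.0 mm × 252.0 K = 5130 µm.

5130 µm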